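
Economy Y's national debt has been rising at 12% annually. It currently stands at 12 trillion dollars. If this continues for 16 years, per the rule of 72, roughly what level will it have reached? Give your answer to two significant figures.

about 76 trillion dollars

It doubles every 72/12 ≈ 6.00 years, so 16 years is 2.67 doublings.
2^2.67 ≈ 6.36; 12 × 6.36 ≈ 76 trillion dollars.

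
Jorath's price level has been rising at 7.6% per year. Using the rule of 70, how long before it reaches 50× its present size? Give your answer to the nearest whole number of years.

≈ 52 years

One doubling takes 70/7.6 = 9.21 years.
50× is log₂ 50 ≈ 5.64 doublings, so ≈ 5.64 × 9.21 = 52 years.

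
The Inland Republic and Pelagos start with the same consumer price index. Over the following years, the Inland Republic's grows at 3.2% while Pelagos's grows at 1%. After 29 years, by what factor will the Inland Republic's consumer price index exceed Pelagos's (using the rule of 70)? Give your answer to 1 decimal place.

roughly 1.9 times

the Inland Republic pulls ahead at 2.2 pp per year, so the ratio doubles every 70/2.2 ≈ 31.82 years.
In 29 years that's 0.91 doublings: 2^0.91 ≈ 1.9.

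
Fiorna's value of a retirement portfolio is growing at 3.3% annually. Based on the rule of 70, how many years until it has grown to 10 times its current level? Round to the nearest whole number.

One doubling takes 70/3.3 = 21.21 years.
10× is log₂ 10 ≈ 3.32 doublings, so ≈ 3.32 × 21.21 = 70 years.

approximately 70 years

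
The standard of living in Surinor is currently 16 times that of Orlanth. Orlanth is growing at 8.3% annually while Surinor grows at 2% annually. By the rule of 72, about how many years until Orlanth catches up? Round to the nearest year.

46 years

What matters is the difference: 6.3 pp.
Rule of 72 on the gap: the ratio halves every 72/6.3 ≈ 11.43 years.
A 16 times gap closes after 4 halvings: 4 × 11.43 ≈ 46 years.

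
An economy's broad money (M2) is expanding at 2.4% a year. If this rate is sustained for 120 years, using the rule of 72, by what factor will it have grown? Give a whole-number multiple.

Doubling time ≈ 72/2.4 = 30.00 years.
120/30.00 ≈ 4 doublings, so about 2^4 = 16×.

16 times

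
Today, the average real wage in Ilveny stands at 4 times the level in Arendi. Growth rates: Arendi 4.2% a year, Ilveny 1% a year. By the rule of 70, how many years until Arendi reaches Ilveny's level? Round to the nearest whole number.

around 44 years

What matters is the difference: 3.2 pp.
Rule of 70 on the gap: the ratio halves every 70/3.2 ≈ 21.88 years.
A 4 times gap closes after 2 halvings: 2 × 21.88 ≈ 44 years.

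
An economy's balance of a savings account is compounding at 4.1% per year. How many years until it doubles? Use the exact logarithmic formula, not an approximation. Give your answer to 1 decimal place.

17.3 years

t = ln(2) / ln(1 + 0.041) = 0.6931 / 0.040182 ≈ 17.25.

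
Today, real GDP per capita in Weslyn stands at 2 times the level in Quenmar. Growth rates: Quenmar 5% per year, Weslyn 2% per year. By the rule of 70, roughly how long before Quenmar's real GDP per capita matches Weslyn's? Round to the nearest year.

The growth-rate gap is 5% − 2% = 3 percentage points.
So the ratio between them halves every 70/3 ≈ 23.33 years.
A 2 times gap closes after 1 halving: 1 × 23.33 ≈ 23 years.

approximately 23 years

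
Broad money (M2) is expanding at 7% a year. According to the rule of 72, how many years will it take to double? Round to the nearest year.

approximately 10 years

At 7%, doubling takes about 72/7 = 10.29 years.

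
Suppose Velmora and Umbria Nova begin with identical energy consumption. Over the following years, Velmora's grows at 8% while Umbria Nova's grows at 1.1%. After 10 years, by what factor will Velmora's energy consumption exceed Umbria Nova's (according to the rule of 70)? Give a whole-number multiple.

approximately 2 times

Velmora pulls ahead at 6.9 pp per year, so the ratio doubles every 70/6.9 ≈ 10.14 years.
In 10 years that's 0.99 doublings: 2^0.99 ≈ 2.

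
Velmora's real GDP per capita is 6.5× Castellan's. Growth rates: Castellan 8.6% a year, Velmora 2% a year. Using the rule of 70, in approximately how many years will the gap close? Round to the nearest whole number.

≈ 29 years

What matters is the difference: 6.6 pp.
Rule of 70 on the gap: the ratio halves every 70/6.6 ≈ 10.61 years.
A 6.5× gap takes log₂(6.5) ≈ 2.70 halvings to close: 2.70 × 10.61 ≈ 29 years.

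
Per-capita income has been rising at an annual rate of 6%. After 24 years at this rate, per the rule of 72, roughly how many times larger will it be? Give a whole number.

72/6 ≈ 12.00 years per doubling.
24 years fits 2 doublings: 2^2 = 4.

around 4 times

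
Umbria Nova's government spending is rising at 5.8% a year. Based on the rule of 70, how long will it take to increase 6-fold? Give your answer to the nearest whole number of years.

Doubling time ≈ 70/5.8 = 12.07 years.
Reaching 6× takes log₂(6) ≈ 2.58 doublings.
2.58 × 12.07 ≈ 31 years.

≈ 31 years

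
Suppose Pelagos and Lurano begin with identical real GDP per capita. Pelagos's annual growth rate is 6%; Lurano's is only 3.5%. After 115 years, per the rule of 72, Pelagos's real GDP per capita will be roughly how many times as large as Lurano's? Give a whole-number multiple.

Rate gap = 6% − 3.5% = 2.5 points.
The ratio doubles every 72/2.5 ≈ 28.80 years.
115/28.80 ≈ 3.99 doublings → ratio ≈ 2^3.99 ≈ 16.

about 16 times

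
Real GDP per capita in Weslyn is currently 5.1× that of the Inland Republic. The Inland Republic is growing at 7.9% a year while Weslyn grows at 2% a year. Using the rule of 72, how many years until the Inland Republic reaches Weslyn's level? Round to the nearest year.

roughly 29 years

The growth-rate gap is 7.9% − 2% = 5.9 percentage points.
So the ratio between them halves every 72/5.9 ≈ 12.20 years.
A 5.1× gap takes log₂(5.1) ≈ 2.35 halvings to close: 2.35 × 12.20 ≈ 29 years.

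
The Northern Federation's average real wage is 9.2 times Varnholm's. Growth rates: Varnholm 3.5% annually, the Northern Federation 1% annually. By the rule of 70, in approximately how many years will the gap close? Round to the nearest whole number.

What matters is the difference: 2.5 pp.
Rule of 70 on the gap: the ratio halves every 70/2.5 ≈ 28.00 years.
A 9.2 times gap takes log₂(9.2) ≈ 3.20 halvings to close: 3.20 × 28.00 ≈ 90 years.

about 90 years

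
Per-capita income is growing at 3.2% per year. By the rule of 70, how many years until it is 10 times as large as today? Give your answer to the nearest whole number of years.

Doubling time ≈ 70/3.2 = 21.88 years.
10× is log₂ 10 ≈ 3.32 doublings, so ≈ 3.32 × 21.88 = 73 years.

around 73 years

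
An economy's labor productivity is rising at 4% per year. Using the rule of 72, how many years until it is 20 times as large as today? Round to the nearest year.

At 4% it doubles every 72/4 ≈ 18.00 years.
20× is log₂ 20 ≈ 4.32 doublings, so ≈ 4.32 × 18.00 = 78 years.

roughly 78 years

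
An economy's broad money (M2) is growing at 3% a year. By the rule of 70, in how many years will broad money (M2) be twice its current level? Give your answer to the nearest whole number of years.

roughly 23 years

Doubling time ≈ 70 / 3 = 23.33 years.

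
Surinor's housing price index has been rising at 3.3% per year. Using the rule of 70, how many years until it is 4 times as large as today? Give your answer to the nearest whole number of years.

42 years

At 3.3% it doubles every 70/3.3 ≈ 21.21 years.
4× is 2 doublings, so 2 × 21.21 ≈ 42 years.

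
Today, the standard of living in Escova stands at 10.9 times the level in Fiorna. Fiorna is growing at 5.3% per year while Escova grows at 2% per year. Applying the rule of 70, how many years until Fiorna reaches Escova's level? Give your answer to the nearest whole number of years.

about 73 years

The growth-rate gap is 5.3% − 2% = 3.3 percentage points.
So the ratio between them halves every 70/3.3 ≈ 21.21 years.
A 10.9 times gap takes log₂(10.9) ≈ 3.45 halvings to close: 3.45 × 21.21 ≈ 73 years.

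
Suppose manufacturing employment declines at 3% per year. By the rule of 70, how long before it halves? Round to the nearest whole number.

Halving time ≈ 70 / 3 = 23.33 → 23 years.

approximately 23 years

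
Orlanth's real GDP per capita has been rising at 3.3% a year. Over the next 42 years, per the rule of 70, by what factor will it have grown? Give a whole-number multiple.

70/3.3 ≈ 21.21 years per doubling.
42 years fits 2 doublings: 2^2 = 4.

≈ 4 times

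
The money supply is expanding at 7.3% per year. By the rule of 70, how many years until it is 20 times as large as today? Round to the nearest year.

One doubling takes 70/7.3 = 9.59 years.
Reaching 20× takes log₂(20) ≈ 4.32 doublings.
4.32 × 9.59 ≈ 41 years.

about 41 years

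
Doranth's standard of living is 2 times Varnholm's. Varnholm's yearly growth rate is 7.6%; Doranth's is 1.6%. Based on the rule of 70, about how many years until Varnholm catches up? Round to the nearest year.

approximately 12 years

Varnholm gains on Doranth at 7.6% − 1.6% = 6 points a year.
At that relative rate the gap halves every 70/6 ≈ 11.67 years.
A 2 times gap closes after 1 halving: 1 × 11.67 ≈ 12 years.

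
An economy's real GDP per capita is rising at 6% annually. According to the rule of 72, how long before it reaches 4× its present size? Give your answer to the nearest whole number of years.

At 6% it doubles every 72/6 ≈ 12.00 years.
Getting to 4× needs 2 doublings: 2 × 12.00 ≈ 24 years.

roughly 24 years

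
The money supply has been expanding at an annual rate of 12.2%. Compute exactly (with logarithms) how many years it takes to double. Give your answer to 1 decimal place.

t = ln(2) / ln(1 + 0.122) = 0.6931 / 0.115113 ≈ 6.02.

6.0 years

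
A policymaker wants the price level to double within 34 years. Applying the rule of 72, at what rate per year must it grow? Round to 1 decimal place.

≈ 2.1% per year

72 / 34 ≈ 2.12, so about 2.1% per year.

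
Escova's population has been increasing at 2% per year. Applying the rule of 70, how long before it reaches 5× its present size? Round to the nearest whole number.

At 2% it doubles every 70/2 ≈ 35.00 years.
Reaching 5× takes log₂(5) ≈ 2.32 doublings.
2.32 × 35.00 ≈ 81 years.

roughly 81 years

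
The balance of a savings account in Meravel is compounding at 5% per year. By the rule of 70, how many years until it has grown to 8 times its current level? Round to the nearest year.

One doubling takes 70/5 = 14.00 years.
Getting to 8× needs 3 doublings: 3 × 14.00 ≈ 42 years.

roughly 42 years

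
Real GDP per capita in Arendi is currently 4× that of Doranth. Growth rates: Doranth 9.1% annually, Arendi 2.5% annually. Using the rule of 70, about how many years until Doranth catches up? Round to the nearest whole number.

21 years

The growth-rate gap is 9.1% − 2.5% = 6.6 percentage points.
So the ratio between them halves every 70/6.6 ≈ 10.61 years.
A 4× gap closes after 2 halvings: 2 × 10.61 ≈ 21 years.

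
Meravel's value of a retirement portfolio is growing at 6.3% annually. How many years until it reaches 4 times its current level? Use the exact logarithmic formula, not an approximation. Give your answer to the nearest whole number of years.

t = ln(4) / ln(1 + 0.063) = 1.3863 / 0.061095 ≈ 22.69.
≈ 23 years.

23 years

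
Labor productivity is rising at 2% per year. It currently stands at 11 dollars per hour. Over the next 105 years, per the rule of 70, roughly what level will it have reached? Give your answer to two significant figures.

It doubles every 70/2 ≈ 35.00 years, so 105 years is 3.00 doublings.
2^3.00 ≈ 8.00; 11 × 8.00 ≈ 88 dollars per hour.

about 88 dollars per hour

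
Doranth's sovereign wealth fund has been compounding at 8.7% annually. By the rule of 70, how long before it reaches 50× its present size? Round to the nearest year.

One doubling takes 70/8.7 = 8.05 years.
Reaching 50× takes log₂(50) ≈ 5.64 doublings.
5.64 × 8.05 ≈ 45 years.

around 45 years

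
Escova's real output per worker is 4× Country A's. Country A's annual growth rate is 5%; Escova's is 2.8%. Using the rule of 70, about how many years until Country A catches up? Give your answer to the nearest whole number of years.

What matters is the difference: 2.2 pp.
Rule of 70 on the gap: the ratio halves every 70/2.2 ≈ 31.82 years.
A 4× gap closes after 2 halvings: 2 × 31.82 ≈ 64 years.

approximately 64 years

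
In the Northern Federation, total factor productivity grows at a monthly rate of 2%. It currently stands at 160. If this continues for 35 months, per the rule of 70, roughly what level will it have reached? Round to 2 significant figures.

320

It doubles every 70/2 ≈ 35.00 months, so 35 months is 1.00 doublings.
2^1.00 ≈ 2.00; 160 × 2.00 ≈ 320.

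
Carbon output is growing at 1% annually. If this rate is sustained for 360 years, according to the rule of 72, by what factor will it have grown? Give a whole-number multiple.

Doubling time ≈ 72/1 = 72.00 years.
360/72.00 ≈ 5 doublings, so about 2^5 = 32×.

32 times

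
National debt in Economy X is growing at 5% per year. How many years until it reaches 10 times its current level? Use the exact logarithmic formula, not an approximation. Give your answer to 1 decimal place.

47.2 years

t = ln(10) / ln(1 + 0.05) = 2.3026 / 0.048790 ≈ 47.19.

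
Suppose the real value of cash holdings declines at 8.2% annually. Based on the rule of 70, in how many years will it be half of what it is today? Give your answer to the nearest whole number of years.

Falling at 8.2%, it halves about every 70/8.2 = 8.54 years.

≈ 9 years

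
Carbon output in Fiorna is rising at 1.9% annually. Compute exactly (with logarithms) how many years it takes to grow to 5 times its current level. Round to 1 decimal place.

t = ln(5) / ln(1 + 0.019) = 1.6094 / 0.018822 ≈ 85.51.

85.5 years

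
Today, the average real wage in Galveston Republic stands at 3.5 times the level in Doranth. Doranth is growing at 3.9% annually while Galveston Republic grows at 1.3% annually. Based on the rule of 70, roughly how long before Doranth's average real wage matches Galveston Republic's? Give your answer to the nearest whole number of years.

around 49 years

Doranth gains on Galveston Republic at 3.9% − 1.3% = 2.6 points a year.
At that relative rate the gap halves every 70/2.6 ≈ 26.92 years.
A 3.5 times gap takes log₂(3.5) ≈ 1.81 halvings to close: 1.81 × 26.92 ≈ 49 years.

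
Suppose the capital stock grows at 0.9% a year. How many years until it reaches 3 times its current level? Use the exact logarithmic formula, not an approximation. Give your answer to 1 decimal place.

t = ln(3) / ln(1 + 0.009) = 1.0986 / 0.008960 ≈ 122.61.

122.6 years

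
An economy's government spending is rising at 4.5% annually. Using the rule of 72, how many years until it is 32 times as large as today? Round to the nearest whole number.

One doubling takes 72/4.5 = 16.00 years.
32 = 2^5, so 5 doublings → 80 years.

around 80 years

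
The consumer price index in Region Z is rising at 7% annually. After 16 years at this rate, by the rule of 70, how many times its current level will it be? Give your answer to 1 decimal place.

Doubling time ≈ 70/7 = 10.00 years.
16 years / 10.00 ≈ 1.60 doublings → factor 2^1.60 ≈ 3.0.

3.0 times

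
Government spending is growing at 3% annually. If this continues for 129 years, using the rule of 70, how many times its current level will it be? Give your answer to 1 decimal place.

Doubling time ≈ 70/3 = 23.33 years.
129 years / 23.33 ≈ 5.53 doublings → factor 2^5.53 ≈ 46.2.

about 46.2 times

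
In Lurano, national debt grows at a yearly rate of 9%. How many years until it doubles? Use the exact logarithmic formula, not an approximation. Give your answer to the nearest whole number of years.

8 years

t = ln(2) / ln(1 + 0.09) = 0.6931 / 0.086178 ≈ 8.04.
≈ 8 years.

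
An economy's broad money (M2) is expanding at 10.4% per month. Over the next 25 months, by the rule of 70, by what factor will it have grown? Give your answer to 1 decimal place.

Doubling time ≈ 70/10.4 = 6.73 months.
25 months / 6.73 ≈ 3.71 doublings → factor 2^3.71 ≈ 13.1.

about 13.1 times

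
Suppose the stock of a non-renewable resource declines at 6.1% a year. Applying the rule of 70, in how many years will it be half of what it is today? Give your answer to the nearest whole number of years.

11 years

Falling at 6.1%, it halves about every 70/6.1 = 11.48 years.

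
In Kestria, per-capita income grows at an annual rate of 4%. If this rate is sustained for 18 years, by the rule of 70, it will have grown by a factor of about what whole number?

2 times

Doubling time ≈ 70/4 = 17.50 years.
18/17.50 ≈ 1 doubling, so about 2^1 = 2×.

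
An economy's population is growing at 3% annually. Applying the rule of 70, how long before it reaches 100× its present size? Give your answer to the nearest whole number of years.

roughly 155 years

At 3% it doubles every 70/3 ≈ 23.33 years.
Reaching 100× takes log₂(100) ≈ 6.64 doublings.
6.64 × 23.33 ≈ 155 years.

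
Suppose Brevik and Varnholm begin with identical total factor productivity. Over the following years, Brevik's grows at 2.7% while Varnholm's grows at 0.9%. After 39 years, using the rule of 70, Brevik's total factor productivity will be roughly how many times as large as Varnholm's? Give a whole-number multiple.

Only the 1.8-point difference matters.
70/1.8 ≈ 38.89 years per doubling of the ratio; 39 years gives 1.00 doublings, so ≈ 2×.

2 times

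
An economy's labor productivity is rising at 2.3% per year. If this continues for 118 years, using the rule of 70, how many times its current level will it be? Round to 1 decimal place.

Doubles every ≈ 30.43 years (70/2.3).
118 years is 3.88 doublings; 2^3.88 ≈ 14.7×.

around 14.7 times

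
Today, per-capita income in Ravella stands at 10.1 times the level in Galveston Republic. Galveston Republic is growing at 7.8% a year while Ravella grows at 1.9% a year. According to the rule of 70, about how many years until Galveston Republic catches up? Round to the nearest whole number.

roughly 40 years

What matters is the difference: 5.9 pp.
Rule of 70 on the gap: the ratio halves every 70/5.9 ≈ 11.86 years.
A 10.1 times gap takes log₂(10.1) ≈ 3.34 halvings to close: 3.34 × 11.86 ≈ 40 years.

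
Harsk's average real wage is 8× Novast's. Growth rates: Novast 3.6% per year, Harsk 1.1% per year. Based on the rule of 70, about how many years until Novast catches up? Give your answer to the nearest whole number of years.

Novast gains on Harsk at 3.6% − 1.1% = 2.5 points a year.
At that relative rate the gap halves every 70/2.5 ≈ 28.00 years.
An 8× gap closes after 3 halvings: 3 × 28.00 ≈ 84 years.

roughly 84 years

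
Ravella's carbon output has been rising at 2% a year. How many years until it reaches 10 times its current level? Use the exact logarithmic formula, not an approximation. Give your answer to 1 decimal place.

t = ln(10) / ln(1 + 0.02) = 2.3026 / 0.019803 ≈ 116.28.

116.3 years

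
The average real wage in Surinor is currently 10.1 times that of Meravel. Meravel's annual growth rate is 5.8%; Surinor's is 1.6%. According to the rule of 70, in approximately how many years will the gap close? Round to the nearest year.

56 years

What matters is the difference: 4.2 pp.
Rule of 70 on the gap: the ratio halves every 70/4.2 ≈ 16.67 years.
A 10.1 times gap takes log₂(10.1) ≈ 3.34 halvings to close: 3.34 × 16.67 ≈ 56 years.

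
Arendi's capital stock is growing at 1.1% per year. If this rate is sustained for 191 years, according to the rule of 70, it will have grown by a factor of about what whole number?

Doubling time ≈ 70/1.1 = 63.64 years.
191/63.64 ≈ 3 doublings, so about 2^3 = 8×.

≈ 8 times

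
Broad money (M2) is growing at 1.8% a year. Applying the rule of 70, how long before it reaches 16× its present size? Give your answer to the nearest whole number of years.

approximately 156 years

Doubling time ≈ 70/1.8 = 38.89 years.
16 = 2^4, so 4 doublings → 156 years.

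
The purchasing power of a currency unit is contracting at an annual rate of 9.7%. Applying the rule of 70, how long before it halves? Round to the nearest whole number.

7 years

Falling at 9.7%, it halves about every 70/9.7 = 7.22 years.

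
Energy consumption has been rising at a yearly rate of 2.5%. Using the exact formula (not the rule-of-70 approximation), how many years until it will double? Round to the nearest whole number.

28 years

t = ln(2) / ln(1 + 0.025) = 0.6931 / 0.024693 ≈ 28.07.
≈ 28 years.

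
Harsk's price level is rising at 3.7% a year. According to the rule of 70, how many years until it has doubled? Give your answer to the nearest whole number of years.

19 years

At 3.7%, doubling takes about 70/3.7 = 18.92 years.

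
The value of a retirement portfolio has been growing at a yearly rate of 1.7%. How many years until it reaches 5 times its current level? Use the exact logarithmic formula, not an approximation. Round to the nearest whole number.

t = ln(5) / ln(1 + 0.017) = 1.6094 / 0.016857 ≈ 95.47.
≈ 95 years.

95 years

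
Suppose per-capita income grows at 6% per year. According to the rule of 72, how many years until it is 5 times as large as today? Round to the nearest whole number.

One doubling takes 72/6 = 12.00 years.
Reaching 5× takes log₂(5) ≈ 2.32 doublings.
2.32 × 12.00 ≈ 28 years.

about 28 years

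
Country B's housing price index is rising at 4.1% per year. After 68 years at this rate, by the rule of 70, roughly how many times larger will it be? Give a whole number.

around 16 times

70/4.1 ≈ 17.07 years per doubling.
68 years fits 4 doublings: 2^4 = 16.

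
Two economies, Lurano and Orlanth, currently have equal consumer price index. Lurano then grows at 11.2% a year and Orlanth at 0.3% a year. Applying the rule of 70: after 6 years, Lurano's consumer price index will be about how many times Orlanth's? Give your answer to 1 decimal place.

roughly 1.9 times

Lurano pulls ahead at 10.9 pp per year, so the ratio doubles every 70/10.9 ≈ 6.42 years.
In 6 years that's 0.93 doublings: 2^0.93 ≈ 1.9.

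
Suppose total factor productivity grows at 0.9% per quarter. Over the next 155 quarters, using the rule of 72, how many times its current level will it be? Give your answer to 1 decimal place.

roughly 3.8 times

Doubles every ≈ 80.00 quarters (72/0.9).
155 quarters is 1.94 doublings; 2^1.94 ≈ 3.8×.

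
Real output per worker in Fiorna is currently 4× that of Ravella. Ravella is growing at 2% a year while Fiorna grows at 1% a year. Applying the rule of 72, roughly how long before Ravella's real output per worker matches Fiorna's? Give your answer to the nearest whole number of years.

The growth-rate gap is 2% − 1% = 1 percentage point.
So the ratio between them halves every 72/1 ≈ 72.00 years.
A 4× gap closes after 2 halvings: 2 × 72.00 ≈ 144 years.

around 144 years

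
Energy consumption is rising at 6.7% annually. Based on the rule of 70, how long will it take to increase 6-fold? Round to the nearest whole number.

roughly 27 years

One doubling takes 70/6.7 = 10.45 years.
Reaching 6× takes log₂(6) ≈ 2.58 doublings.
2.58 × 10.45 ≈ 27 years.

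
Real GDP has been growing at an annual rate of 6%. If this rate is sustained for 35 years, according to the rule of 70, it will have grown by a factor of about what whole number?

70/6 ≈ 11.67 years per doubling.
35 years fits 3 doublings: 2^3 = 8.

approximately 8 times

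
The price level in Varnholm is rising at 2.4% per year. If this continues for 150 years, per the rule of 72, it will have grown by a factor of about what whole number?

72/2.4 ≈ 30.00 years per doubling.
150 years fits 5 doublings: 2^5 = 32.

≈ 32 times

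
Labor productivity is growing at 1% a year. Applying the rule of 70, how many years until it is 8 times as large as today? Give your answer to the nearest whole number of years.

210 years

At 1% it doubles every 70/1 ≈ 70.00 years.
8 = 2^3, so 3 doublings → 210 years.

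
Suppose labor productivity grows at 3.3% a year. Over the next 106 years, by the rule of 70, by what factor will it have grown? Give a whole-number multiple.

around 32 times

At 3.3% one doubling takes ≈ 21.21 years; 106 years is 5 of them, so ×32.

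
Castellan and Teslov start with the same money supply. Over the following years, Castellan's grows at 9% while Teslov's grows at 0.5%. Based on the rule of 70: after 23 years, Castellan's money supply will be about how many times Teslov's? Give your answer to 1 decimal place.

6.9 times

Rate gap = 9% − 0.5% = 8.5 points.
The ratio doubles every 70/8.5 ≈ 8.24 years.
23/8.24 ≈ 2.79 doublings → ratio ≈ 2^2.79 ≈ 6.9.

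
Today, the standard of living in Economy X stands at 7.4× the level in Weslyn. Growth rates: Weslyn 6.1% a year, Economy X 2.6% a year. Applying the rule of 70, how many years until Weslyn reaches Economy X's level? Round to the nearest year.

The growth-rate gap is 6.1% − 2.6% = 3.5 percentage points.
So the ratio between them halves every 70/3.5 ≈ 20.00 years.
A 7.4× gap takes log₂(7.4) ≈ 2.89 halvings to close: 2.89 × 20.00 ≈ 58 years.

≈ 58 years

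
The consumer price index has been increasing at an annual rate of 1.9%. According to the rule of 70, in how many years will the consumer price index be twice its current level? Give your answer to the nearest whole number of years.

70/1.9 ≈ 36.84, so it doubles roughly every 37 years.

37 years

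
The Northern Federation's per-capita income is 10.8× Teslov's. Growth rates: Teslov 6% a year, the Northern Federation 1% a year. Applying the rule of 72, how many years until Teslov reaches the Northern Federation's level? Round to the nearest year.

around 49 years

What matters is the difference: 5 pp.
Rule of 72 on the gap: the ratio halves every 72/5 ≈ 14.40 years.
A 10.8× gap takes log₂(10.8) ≈ 3.43 halvings to close: 3.43 × 14.40 ≈ 49 years.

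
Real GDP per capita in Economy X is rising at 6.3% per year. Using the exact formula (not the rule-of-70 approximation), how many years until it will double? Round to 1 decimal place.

11.3 years

t = ln(2) / ln(1 + 0.063) = 0.6931 / 0.061095 ≈ 11.34.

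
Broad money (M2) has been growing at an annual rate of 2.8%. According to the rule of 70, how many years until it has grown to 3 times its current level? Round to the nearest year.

Doubling time ≈ 70/2.8 = 25.00 years.
3× is log₂ 3 ≈ 1.58 doublings, so ≈ 1.58 × 25.00 = 40 years.

approximately 40 years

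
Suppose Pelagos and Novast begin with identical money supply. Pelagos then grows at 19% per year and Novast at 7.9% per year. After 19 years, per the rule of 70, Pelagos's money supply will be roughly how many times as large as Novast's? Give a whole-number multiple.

Rate gap = 19% − 7.9% = 11.1 points.
The ratio doubles every 70/11.1 ≈ 6.31 years.
19/6.31 ≈ 3.01 doublings → ratio ≈ 2^3.01 ≈ 8.

roughly 8 times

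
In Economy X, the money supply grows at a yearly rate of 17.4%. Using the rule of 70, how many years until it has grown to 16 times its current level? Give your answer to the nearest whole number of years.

Doubling time ≈ 70/17.4 = 4.02 years.
16× is 4 doublings, so 4 × 4.02 ≈ 16 years.

approximately 16 years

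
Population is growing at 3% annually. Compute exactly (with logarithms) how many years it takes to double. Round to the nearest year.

23 years

t = ln(2) / ln(1 + 0.03) = 0.6931 / 0.029559 ≈ 23.45.
≈ 23 years.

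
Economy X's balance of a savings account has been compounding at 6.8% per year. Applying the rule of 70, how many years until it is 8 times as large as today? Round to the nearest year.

At 6.8% it doubles every 70/6.8 ≈ 10.29 years.
8× is 3 doublings, so 3 × 10.29 ≈ 31 years.

approximately 31 years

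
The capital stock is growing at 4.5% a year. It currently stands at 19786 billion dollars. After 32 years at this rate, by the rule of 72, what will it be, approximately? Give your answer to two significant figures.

Doubling time ≈ 72/4.5 = 16.00 years.
32 years is 32/16.00 ≈ 2.00 doublings, a factor of 2^2.00 ≈ 4.00.
19786 × 4.00 ≈ 79000 billion dollars.

around 79000 billion dollars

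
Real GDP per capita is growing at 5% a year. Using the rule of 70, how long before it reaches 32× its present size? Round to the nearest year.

One doubling takes 70/5 = 14.00 years.
Getting to 32× needs 5 doublings: 5 × 14.00 ≈ 70 years.

approximately 70 years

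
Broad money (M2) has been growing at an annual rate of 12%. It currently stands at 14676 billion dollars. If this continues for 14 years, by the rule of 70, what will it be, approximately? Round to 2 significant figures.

approximately 77000 billion dollars

Doubling time ≈ 70/12 = 5.83 years.
14 years is 14/5.83 ≈ 2.40 doublings, a factor of 2^2.40 ≈ 5.28.
14676 × 5.28 ≈ 77000 billion dollars.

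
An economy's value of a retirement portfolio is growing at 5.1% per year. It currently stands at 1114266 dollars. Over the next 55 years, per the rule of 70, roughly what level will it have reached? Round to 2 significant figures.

around 18000000 dollars

It doubles every 70/5.1 ≈ 13.73 years, so 55 years is 4.01 doublings.
2^4.01 ≈ 16.11; 1114266 × 16.11 ≈ 18000000 dollars.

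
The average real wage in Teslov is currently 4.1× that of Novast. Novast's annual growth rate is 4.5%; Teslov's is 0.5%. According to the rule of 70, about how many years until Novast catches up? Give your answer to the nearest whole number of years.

around 36 years

The growth-rate gap is 4.5% − 0.5% = 4 percentage points.
So the ratio between them halves every 70/4 ≈ 17.50 years.
A 4.1× gap takes log₂(4.1) ≈ 2.04 halvings to close: 2.04 × 17.50 ≈ 36 years.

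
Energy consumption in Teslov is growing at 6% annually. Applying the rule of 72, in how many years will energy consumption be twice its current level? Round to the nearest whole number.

≈ 12 years

Doubling time ≈ 72 / 6 = 12.00 years.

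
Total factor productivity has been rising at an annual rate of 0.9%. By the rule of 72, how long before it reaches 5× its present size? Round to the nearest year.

One doubling takes 72/0.9 = 80.00 years.
5× is log₂ 5 ≈ 2.32 doublings, so ≈ 2.32 × 80.00 = 186 years.

around 186 years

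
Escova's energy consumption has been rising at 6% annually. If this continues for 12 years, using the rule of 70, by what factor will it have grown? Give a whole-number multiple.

At 6% one doubling takes ≈ 11.67 years; 12 years is 1 of them, so ×2.

≈ 2 times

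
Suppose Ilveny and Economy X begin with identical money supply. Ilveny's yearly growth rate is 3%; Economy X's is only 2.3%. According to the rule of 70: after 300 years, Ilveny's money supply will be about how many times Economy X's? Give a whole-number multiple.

≈ 8 times

Ilveny pulls ahead at 0.7 pp per year, so the ratio doubles every 70/0.7 ≈ 100.00 years.
In 300 years that's 3.00 doublings: 2^3.00 ≈ 8.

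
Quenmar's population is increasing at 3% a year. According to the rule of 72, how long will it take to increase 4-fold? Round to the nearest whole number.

At 3% it doubles every 72/3 ≈ 24.00 years.
Getting to 4× needs 2 doublings: 2 × 24.00 ≈ 48 years.

roughly 48 years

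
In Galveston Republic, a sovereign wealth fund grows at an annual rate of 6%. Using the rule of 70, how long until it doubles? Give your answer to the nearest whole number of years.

roughly 12 years

70/6 ≈ 11.67, so it doubles roughly every 12 years.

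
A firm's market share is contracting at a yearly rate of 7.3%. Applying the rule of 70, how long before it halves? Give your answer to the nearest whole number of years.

≈ 10 years

Falling at 7.3%, it halves about every 70/7.3 = 9.59 years.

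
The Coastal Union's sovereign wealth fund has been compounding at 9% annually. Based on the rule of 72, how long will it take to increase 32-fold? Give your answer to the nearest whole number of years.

40 years

One doubling takes 72/9 = 8.00 years.
32× is 5 doublings, so 5 × 8.00 ≈ 40 years.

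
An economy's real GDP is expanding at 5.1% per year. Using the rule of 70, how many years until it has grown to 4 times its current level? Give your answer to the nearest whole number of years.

≈ 27 years

At 5.1% it doubles every 70/5.1 ≈ 13.73 years.
Getting to 4× needs 2 doublings: 2 × 13.73 ≈ 27 years.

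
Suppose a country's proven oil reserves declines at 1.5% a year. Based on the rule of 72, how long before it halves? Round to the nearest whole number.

Falling at 1.5%, it halves about every 72/1.5 = 48.00 years.

around 48 years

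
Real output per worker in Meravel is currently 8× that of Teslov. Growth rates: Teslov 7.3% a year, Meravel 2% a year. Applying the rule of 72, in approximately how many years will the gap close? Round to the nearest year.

around 41 years

The growth-rate gap is 7.3% − 2% = 5.3 percentage points.
So the ratio between them halves every 72/5.3 ≈ 13.58 years.
An 8× gap closes after 3 halvings: 3 × 13.58 ≈ 41 years.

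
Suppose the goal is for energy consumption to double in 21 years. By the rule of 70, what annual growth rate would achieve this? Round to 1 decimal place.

70 / 21 ≈ 3.33, so about 3.3% annually.

around 3.3% annually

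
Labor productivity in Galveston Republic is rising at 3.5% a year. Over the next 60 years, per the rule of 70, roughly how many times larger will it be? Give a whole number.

approximately 8 times

Doubling time ≈ 70/3.5 = 20.00 years.
60/20.00 ≈ 3 doublings, so about 2^3 = 8×.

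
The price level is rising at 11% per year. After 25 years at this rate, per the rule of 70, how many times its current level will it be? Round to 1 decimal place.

around 15.2 times

Doubles every ≈ 6.36 years (70/11).
25 years is 3.93 doublings; 2^3.93 ≈ 15.2×.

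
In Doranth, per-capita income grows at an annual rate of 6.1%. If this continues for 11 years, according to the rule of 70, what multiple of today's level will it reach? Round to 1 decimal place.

Doubles every ≈ 11.48 years (70/6.1).
11 years is 0.96 doublings; 2^0.96 ≈ 1.9×.

roughly 1.9 times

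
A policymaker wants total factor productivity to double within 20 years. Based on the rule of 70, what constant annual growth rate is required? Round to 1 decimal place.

70 / 20 ≈ 3.50, so about 3.5% a year.

about 3.5%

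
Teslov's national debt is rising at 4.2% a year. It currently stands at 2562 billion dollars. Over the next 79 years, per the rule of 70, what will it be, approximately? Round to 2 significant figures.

It doubles every 70/4.2 ≈ 16.67 years, so 79 years is 4.74 doublings.
2^4.74 ≈ 26.72; 2562 × 26.72 ≈ 68000 billion dollars.

approximately 68000 billion dollars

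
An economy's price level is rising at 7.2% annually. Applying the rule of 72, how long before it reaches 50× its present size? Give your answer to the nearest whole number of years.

One doubling takes 72/7.2 = 10.00 years.
Reaching 50× takes log₂(50) ≈ 5.64 doublings.
5.64 × 10.00 ≈ 56 years.

≈ 56 years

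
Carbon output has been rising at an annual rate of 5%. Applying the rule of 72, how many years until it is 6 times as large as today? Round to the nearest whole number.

One doubling takes 72/5 = 14.40 years.
6× is log₂ 6 ≈ 2.58 doublings, so ≈ 2.58 × 14.40 = 37 years.

roughly 37 years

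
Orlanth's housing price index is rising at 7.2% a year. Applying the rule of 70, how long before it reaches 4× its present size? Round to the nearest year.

19 years

One doubling takes 70/7.2 = 9.72 years.
Getting to 4× needs 2 doublings: 2 × 9.72 ≈ 19 years.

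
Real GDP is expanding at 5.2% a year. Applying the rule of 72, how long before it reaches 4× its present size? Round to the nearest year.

At 5.2% it doubles every 72/5.2 ≈ 13.85 years.
Getting to 4× needs 2 doublings: 2 × 13.85 ≈ 28 years.

approximately 28 years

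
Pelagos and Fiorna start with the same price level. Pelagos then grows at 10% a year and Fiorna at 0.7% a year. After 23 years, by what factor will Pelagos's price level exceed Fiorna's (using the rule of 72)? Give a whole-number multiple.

Pelagos pulls ahead at 9.3 pp per year, so the ratio doubles every 72/9.3 ≈ 7.74 years.
In 23 years that's 2.97 doublings: 2^2.97 ≈ 8.

8 times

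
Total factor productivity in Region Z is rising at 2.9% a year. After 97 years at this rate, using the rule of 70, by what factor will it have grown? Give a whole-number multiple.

≈ 16 times

At 2.9% one doubling takes ≈ 24.14 years; 97 years is 4 of them, so ×16.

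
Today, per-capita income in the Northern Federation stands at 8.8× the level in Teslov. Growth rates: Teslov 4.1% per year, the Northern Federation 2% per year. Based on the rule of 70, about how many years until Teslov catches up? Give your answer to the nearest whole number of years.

The growth-rate gap is 4.1% − 2% = 2.1 percentage points.
So the ratio between them halves every 70/2.1 ≈ 33.33 years.
An 8.8× gap takes log₂(8.8) ≈ 3.14 halvings to close: 3.14 × 33.33 ≈ 105 years.

about 105 years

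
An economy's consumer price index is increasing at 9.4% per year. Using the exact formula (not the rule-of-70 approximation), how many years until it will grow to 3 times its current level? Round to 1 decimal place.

12.2 years

t = ln(3) / ln(1 + 0.094) = 1.0986 / 0.089841 ≈ 12.23.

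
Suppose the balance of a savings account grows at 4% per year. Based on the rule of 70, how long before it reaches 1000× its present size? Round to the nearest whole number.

roughly 174 years

One doubling takes 70/4 = 17.50 years.
1000× is log₂ 1000 ≈ 9.97 doublings, so ≈ 9.97 × 17.50 = 174 years.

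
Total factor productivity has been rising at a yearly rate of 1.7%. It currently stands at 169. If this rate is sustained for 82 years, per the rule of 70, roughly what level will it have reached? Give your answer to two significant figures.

It doubles every 70/1.7 ≈ 41.18 years, so 82 years is 1.99 doublings.
2^1.99 ≈ 3.97; 169 × 3.97 ≈ 670.

roughly 670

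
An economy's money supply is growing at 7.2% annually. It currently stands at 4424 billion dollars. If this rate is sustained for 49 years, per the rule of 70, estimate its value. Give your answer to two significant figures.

It doubles every 70/7.2 ≈ 9.72 years, so 49 years is 5.04 doublings.
2^5.04 ≈ 32.90; 4424 × 32.90 ≈ 150000 billion dollars.

≈ 150000 billion dollars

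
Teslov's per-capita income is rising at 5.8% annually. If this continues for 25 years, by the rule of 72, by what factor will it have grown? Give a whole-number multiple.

At 5.8% one doubling takes ≈ 12.41 years; 25 years is 2 of them, so ×4.

≈ 4 times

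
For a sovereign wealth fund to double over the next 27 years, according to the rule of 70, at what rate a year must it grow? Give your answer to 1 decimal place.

70 / 27 ≈ 2.59, so about 2.6% a year.

about 2.6%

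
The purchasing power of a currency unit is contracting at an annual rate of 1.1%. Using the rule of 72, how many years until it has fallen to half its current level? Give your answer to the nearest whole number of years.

≈ 65 years

Halving time ≈ 72 / 1.1 = 65.45 → 65 years.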